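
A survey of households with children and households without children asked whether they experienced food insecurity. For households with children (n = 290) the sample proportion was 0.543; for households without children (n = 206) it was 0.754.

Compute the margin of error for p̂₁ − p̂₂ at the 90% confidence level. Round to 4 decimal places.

The two standard errors are √(0.5430×0.4570/290) = 0.02925 and √(0.7540×0.2460/206) = 0.03001.
Because the samples are independent, SE_diff = √(0.02925² + 0.03001²) = 0.04191.
Using z* = 1.645 for 90%, ME = 1.645 × 0.04191 = 0.06894.

0.0689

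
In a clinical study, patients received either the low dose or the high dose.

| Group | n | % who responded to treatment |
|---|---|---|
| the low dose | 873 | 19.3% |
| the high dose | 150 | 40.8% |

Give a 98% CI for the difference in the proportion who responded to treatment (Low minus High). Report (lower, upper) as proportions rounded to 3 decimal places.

Each SE is √(p̂(1−p̂)/n): √(0.1930·0.8070/873) = 0.01336 and √(0.4080·0.5920/150) = 0.04013.
SE(p̂₁ − p̂₂) = √(SE₁² + SE₂²) = √(0.0001784896 + 0.0016104169) = 0.04230, since the two samples are independent.
At 98% confidence z* = 2.326; margin = 2.326 × 0.04230 = 0.09839.
The difference is 0.1930 − 0.4080 = -0.2150, so the interval is -0.2150 ± 0.09839 = (-0.313, -0.117).

(-0.313, -0.117)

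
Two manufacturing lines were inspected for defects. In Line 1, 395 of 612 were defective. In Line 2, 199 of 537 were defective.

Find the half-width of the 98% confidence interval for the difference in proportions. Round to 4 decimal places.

0.0661

Sample proportions: 395/612 = 0.6454, 199/537 = 0.3706.
Each SE is √(p̂(1−p̂)/n): √(0.6454·0.3546/612) = 0.01934 and √(0.3706·0.6294/537) = 0.02084.
SE(p̂₁ − p̂₂) = √(SE₁² + SE₂²) = √(0.0003740356 + 0.0004343056) = 0.02843, since the two samples are independent.
At 98% confidence z* = 2.326; margin = 2.326 × 0.02843 = 0.06613.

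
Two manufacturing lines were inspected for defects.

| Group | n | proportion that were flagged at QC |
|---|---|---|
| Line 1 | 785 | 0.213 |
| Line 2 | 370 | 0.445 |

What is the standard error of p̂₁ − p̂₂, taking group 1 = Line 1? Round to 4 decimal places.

SE₁ = √(p̂₁(1−p̂₁)/n₁) = √(0.2130·0.7870/785) = 0.01461; SE₂ = √(0.4450·0.5550/370) = 0.02584.
Independent samples: SE of the difference = √(SE₁² + SE₂²) = √(0.0002134521 + 0.0006677056) = 0.02968.

0.0297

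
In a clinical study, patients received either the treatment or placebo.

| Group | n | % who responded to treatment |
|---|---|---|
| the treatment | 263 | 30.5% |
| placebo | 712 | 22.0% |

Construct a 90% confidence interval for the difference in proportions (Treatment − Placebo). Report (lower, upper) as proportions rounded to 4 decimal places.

(0.0318, 0.1382)

The two standard errors are √(0.3050×0.6950/263) = 0.02839 and √(0.2200×0.7800/712) = 0.01552.
Because the samples are independent, SE_diff = √(0.02839² + 0.01552²) = 0.03236.
Using z* = 1.645 for 90%, ME = 1.645 × 0.03236 = 0.05323.
p̂₁ − p̂₂ = 0.0850; interval 0.0850 ± 0.05323 gives (0.0318, 0.1382).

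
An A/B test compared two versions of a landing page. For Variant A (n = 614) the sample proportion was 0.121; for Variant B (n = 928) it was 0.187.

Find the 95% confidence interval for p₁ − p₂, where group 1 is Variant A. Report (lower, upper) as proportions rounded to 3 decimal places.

Each SE is √(p̂(1−p̂)/n): √(0.1210·0.8790/614) = 0.01316 and √(0.1870·0.8130/928) = 0.01280.
SE(p̂₁ − p̂₂) = √(SE₁² + SE₂²) = √(0.0001731856 + 0.00016384) = 0.01836, since the two samples are independent.
At 95% confidence z* = 1.960; margin = 1.960 × 0.01836 = 0.03599.
The difference is 0.1210 − 0.1870 = -0.0660, so the interval is -0.0660 ± 0.03599 = (-0.102, -0.030).

(-0.102, -0.030)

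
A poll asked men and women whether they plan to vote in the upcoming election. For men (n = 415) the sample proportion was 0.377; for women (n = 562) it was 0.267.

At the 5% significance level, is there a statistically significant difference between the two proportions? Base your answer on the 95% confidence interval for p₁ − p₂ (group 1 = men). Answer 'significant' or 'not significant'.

significant

The two standard errors are √(0.3770×0.6230/415) = 0.02379 and √(0.2670×0.7330/562) = 0.01866.
Because the samples are independent, SE_diff = √(0.02379² + 0.01866²) = 0.03024.
Using z* = 1.960 for 95%, ME = 1.960 × 0.03024 = 0.05927.
p̂₁ − p̂₂ = 0.1100; interval 0.1100 ± 0.05927 gives (0.05073, 0.16927).
The interval (0.05073, 0.16927) does not contain 0, so the difference is significant.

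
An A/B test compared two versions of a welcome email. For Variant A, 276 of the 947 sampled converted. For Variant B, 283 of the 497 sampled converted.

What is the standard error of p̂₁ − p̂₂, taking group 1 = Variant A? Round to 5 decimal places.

0.02667

Sample proportions: 276/947 = 0.2914, 283/497 = 0.5694.
Each SE is √(p̂(1−p̂)/n): √(0.2914·0.7086/947) = 0.01477 and √(0.5694·0.4306/497) = 0.02221.
SE(p̂₁ − p̂₂) = √(SE₁² + SE₂²) = √(0.0002181529 + 0.0004932841) = 0.02667, since the two samples are independent.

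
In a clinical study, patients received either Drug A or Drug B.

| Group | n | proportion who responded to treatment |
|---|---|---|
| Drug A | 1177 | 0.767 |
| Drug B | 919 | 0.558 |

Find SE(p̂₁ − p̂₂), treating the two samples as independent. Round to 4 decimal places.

0.0205

Each SE is √(p̂(1−p̂)/n): √(0.7670·0.2330/1177) = 0.01232 and √(0.5580·0.4420/919) = 0.01638.
SE(p̂₁ − p̂₂) = √(SE₁² + SE₂²) = √(0.0001517824 + 0.0002683044) = 0.02050, since the two samples are independent.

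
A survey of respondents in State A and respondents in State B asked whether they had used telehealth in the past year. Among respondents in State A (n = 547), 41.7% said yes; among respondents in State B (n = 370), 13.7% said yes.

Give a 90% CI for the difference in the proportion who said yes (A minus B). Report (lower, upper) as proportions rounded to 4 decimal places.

The two standard errors are √(0.4170×0.5830/547) = 0.02108 and √(0.1370×0.8630/370) = 0.01788.
Because the samples are independent, SE_diff = √(0.02108² + 0.01788²) = 0.02764.
Using z* = 1.645 for 90%, ME = 1.645 × 0.02764 = 0.04547.
p̂₁ − p̂₂ = 0.2800; interval 0.2800 ± 0.04547 gives (0.2345, 0.3255).

(0.2345, 0.3255)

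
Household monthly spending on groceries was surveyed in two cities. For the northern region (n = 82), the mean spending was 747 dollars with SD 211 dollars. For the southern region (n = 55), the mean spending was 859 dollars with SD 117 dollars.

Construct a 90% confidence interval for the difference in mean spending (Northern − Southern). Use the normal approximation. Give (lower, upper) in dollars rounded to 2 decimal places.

(-158.29, -65.71)

Per-group SEs: s₁/√n₁ = 211/√82 = 23.3011, s₂/√n₂ = 117/√55 = 15.7763.
Unpooled SE of the difference: √(542.94126121 + 248.89164169) = 28.1395.
Margin of error = z* · SE = 1.645 × 28.1395 = 46.2895.
x̄₁ − x̄₂ = 747 − 859 = -112.0000.
CI: -112.0000 ± 46.2895 = (-158.29, -65.71).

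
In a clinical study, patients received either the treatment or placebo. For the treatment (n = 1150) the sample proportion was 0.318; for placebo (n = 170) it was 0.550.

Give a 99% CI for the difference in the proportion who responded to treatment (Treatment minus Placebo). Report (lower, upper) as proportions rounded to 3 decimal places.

The two standard errors are √(0.3180×0.6820/1150) = 0.01373 and √(0.5500×0.4500/170) = 0.03816.
Because the samples are independent, SE_diff = √(0.01373² + 0.03816²) = 0.04055.
Using z* = 2.576 for 99%, ME = 2.576 × 0.04055 = 0.10446.
p̂₁ − p̂₂ = -0.2320; interval -0.2320 ± 0.10446 gives (-0.336, -0.128).

(-0.336, -0.128)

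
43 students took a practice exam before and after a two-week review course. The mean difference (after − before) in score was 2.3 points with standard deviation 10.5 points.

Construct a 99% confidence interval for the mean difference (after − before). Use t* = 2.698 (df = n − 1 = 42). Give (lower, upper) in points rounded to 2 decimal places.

(-2.02, 6.62)

Paired design: SE = s_d/√n = 10.5/√43 = 1.6012.
t* = 2.698; margin of error = 2.698 × 1.6012 = 4.3200.
2.3 ± 4.3200 → (-2.02, 6.62).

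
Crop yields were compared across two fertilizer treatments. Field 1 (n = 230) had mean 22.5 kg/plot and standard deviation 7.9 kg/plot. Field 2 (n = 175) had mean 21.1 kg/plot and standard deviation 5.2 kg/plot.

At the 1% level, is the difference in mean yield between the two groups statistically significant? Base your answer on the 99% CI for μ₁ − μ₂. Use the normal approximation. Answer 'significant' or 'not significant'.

SE₁ = s₁/√n₁ = 7.9/√230 = 0.5209; SE₂ = 5.2/√175 = 0.3931.
Independent samples, unequal variances: SE_diff = √(SE₁² + SE₂²) = √(0.27133681 + 0.15452761) = 0.6526.
z* = 2.576, so margin of error = 2.576 × 0.6526 = 1.6811.
Difference in means = 22.5 − 21.1 = 1.4000.
1.4000 ± 1.6811 → (-0.2811, 3.0811).
The interval (-0.2811, 3.0811) contains 0, so the difference is not significant.

not significant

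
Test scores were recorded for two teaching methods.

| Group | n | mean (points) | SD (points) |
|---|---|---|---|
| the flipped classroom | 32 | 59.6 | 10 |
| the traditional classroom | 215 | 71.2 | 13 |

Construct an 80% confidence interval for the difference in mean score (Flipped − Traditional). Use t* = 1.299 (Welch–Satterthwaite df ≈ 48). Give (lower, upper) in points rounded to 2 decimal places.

SE₁ = s₁/√n₁ = 10/√32 = 1.7678; SE₂ = 13/√215 = 0.8866.
Independent samples, unequal variances: SE_diff = √(SE₁² + SE₂²) = √(3.12511684 + 0.78605956) = 1.9777.
t* = 1.299, so margin of error = 1.299 × 1.9777 = 2.5690.
Difference in means = 59.6 − 71.2 = -11.6000.
-11.6000 ± 2.5690 → (-14.17, -9.03).

(-14.17, -9.03)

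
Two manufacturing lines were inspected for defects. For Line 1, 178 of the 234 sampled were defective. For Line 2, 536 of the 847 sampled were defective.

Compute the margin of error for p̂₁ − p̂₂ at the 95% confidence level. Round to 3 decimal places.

p̂₁ = 178/234 = 0.7607 and p̂₂ = 536/847 = 0.6328.
SE₁ = √(p̂₁(1−p̂₁)/n₁) = √(0.7607·0.2393/234) = 0.02789; SE₂ = √(0.6328·0.3672/847) = 0.01656.
Independent samples: SE of the difference = √(SE₁² + SE₂²) = √(0.0007778521 + 0.0002742336) = 0.03244.
z* for 95% confidence is 1.960, so the margin of error is 1.960 × 0.03244 = 0.06358.

0.064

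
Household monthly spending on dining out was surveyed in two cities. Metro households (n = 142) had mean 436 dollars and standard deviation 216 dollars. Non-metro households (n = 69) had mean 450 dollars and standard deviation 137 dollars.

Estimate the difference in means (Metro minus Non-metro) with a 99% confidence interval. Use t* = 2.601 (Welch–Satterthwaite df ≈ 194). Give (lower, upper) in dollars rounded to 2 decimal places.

SE₁ = s₁/√n₁ = 216/√142 = 18.1263; SE₂ = 137/√69 = 16.4929.
Independent samples, unequal variances: SE_diff = √(SE₁² + SE₂²) = √(328.56275169 + 272.01575041) = 24.5067.
t* = 2.601, so margin of error = 2.601 × 24.5067 = 63.7419.
Difference in means = 436 − 450 = -14.0000.
-14.0000 ± 63.7419 → (-77.74, 49.74).

(-77.74, 49.74)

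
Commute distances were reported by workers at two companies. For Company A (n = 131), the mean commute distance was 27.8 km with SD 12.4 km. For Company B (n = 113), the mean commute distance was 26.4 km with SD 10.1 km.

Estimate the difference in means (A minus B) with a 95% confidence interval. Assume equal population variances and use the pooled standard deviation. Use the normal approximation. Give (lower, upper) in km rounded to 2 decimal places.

Pooled variance s_p² = [130·12.4² + 112·10.1²] / (131+113−2) = 129.8096, so s_p = 11.3934.
SE_diff = s_p·√(1/n₁ + 1/n₂) = 11.3934·√(1/131 + 1/113) = 1.4628.
z* = 1.960; margin = 1.960 × 1.4628 = 2.8671.
Difference = 27.8 − 26.4 = 1.4000.
1.4000 ± 2.8671 → (-1.47, 4.27).

(-1.47, 4.27)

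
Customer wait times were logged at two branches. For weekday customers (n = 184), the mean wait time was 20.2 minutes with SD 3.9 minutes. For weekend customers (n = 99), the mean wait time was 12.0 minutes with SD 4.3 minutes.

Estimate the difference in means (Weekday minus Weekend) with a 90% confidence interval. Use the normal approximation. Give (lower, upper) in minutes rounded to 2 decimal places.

(7.35, 9.05)

Standard errors of each mean: 3.9/√184 = 0.2875 and 4.3/√99 = 0.4322.
SE(x̄₁ − x̄₂) = √(0.2875² + 0.4322²) = 0.5191 for independent samples with unequal variances.
With z* = 1.645, the margin is 1.645 × 0.5191 = 0.8539.
x̄₁ − x̄₂ = 20.2 − 12.0 = 8.2000; the interval is 8.2000 ± 0.8539 = (7.35, 9.05).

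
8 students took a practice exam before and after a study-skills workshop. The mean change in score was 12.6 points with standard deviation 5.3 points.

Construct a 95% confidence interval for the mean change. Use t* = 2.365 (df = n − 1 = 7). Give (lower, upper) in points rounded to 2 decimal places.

Paired design: SE = s_d/√n = 5.3/√8 = 1.8738.
t* = 2.365; margin of error = 2.365 × 1.8738 = 4.4315.
12.6 ± 4.4315 → (8.17, 17.03).

(8.17, 17.03)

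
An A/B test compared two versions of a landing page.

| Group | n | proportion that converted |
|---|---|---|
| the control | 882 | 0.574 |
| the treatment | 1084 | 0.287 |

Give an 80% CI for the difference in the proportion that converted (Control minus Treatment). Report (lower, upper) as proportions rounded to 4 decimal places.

(0.2593, 0.3147)

Each SE is √(p̂(1−p̂)/n): √(0.5740·0.4260/882) = 0.01665 and √(0.2870·0.7130/1084) = 0.01374.
SE(p̂₁ − p̂₂) = √(SE₁² + SE₂²) = √(0.0002772225 + 0.0001887876) = 0.02159, since the two samples are independent.
At 80% confidence z* = 1.282; margin = 1.282 × 0.02159 = 0.02768.
The difference is 0.5740 − 0.2870 = 0.2870, so the interval is 0.2870 ± 0.02768 = (0.2593, 0.3147).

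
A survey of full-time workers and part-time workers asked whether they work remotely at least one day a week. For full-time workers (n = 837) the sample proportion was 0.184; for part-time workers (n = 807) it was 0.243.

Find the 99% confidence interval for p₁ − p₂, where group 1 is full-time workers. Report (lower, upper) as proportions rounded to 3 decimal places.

The two standard errors are √(0.1840×0.8160/837) = 0.01339 and √(0.2430×0.7570/807) = 0.01510.
Because the samples are independent, SE_diff = √(0.01339² + 0.01510²) = 0.02018.
Using z* = 2.576 for 99%, ME = 2.576 × 0.02018 = 0.05198.
p̂₁ − p̂₂ = -0.0590; interval -0.0590 ± 0.05198 gives (-0.111, -0.007).

(-0.111, -0.007)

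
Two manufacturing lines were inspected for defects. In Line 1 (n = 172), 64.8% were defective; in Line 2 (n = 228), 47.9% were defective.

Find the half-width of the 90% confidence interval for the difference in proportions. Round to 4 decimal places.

The two standard errors are √(0.6480×0.3520/172) = 0.03642 and √(0.4790×0.5210/228) = 0.03308.
Because the samples are independent, SE_diff = √(0.03642² + 0.03308²) = 0.04920.
Using z* = 1.645 for 90%, ME = 1.645 × 0.04920 = 0.08093.

0.0809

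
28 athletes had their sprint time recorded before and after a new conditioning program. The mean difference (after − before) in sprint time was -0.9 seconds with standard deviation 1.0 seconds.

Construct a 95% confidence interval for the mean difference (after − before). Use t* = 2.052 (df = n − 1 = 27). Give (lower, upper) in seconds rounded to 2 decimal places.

This is a matched-pairs design, so SE = s_d/√n = 1.0/√28 = 0.1890.
Margin = 2.052 × 0.1890 = 0.3878; the interval is -0.9 ± 0.3878 = (-1.29, -0.51).

(-1.29, -0.51)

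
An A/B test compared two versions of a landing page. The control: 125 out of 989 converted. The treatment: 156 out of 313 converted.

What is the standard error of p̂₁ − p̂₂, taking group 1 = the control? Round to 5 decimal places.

Sample proportions: 125/989 = 0.1264, 156/313 = 0.4984.
Each SE is √(p̂(1−p̂)/n): √(0.1264·0.8736/989) = 0.01057 and √(0.4984·0.5016/313) = 0.02826.
SE(p̂₁ − p̂₂) = √(SE₁² + SE₂²) = √(0.0001117249 + 0.0007986276) = 0.03017, since the two samples are independent.

0.03017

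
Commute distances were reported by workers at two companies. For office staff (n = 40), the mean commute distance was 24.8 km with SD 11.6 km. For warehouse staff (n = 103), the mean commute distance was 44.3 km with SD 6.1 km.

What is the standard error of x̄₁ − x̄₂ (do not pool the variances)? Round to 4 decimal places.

1.9301

Standard errors of each mean: 11.6/√40 = 1.8341 and 6.1/√103 = 0.6011.
SE(x̄₁ − x̄₂) = √(1.8341² + 0.6011²) = 1.9301 for independent samples with unequal variances.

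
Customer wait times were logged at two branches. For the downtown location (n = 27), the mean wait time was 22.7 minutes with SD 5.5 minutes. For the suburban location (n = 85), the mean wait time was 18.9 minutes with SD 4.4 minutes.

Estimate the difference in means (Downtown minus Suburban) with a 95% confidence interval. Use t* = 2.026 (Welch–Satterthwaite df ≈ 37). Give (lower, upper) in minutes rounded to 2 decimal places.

(1.45, 6.15)

SE₁ = s₁/√n₁ = 5.5/√27 = 1.0585; SE₂ = 4.4/√85 = 0.4772.
Independent samples, unequal variances: SE_diff = √(SE₁² + SE₂²) = √(1.12042225 + 0.22771984) = 1.1611.
t* = 2.026, so margin of error = 2.026 × 1.1611 = 2.3524.
Difference in means = 22.7 − 18.9 = 3.8000.
3.8000 ± 2.3524 → (1.45, 6.15).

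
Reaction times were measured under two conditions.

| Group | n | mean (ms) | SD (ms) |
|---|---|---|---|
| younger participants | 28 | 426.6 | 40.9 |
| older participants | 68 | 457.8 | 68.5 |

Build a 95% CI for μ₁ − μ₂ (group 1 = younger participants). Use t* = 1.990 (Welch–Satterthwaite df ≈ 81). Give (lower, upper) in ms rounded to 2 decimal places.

(-53.78, -8.62)

Standard errors of each mean: 40.9/√28 = 7.7294 and 68.5/√68 = 8.3068.
SE(x̄₁ − x̄₂) = √(7.7294² + 8.3068²) = 11.3467 for independent samples with unequal variances.
With t* = 1.990, the margin is 1.990 × 11.3467 = 22.5799.
x̄₁ − x̄₂ = 426.6 − 457.8 = -31.2000; the interval is -31.2000 ± 22.5799 = (-53.78, -8.62).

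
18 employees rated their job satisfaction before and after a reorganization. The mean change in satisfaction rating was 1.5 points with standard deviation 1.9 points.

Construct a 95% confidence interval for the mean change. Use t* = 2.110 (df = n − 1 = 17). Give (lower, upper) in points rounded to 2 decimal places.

Paired design: SE = s_d/√n = 1.9/√18 = 0.4478.
t* = 2.110; margin of error = 2.110 × 0.4478 = 0.9449.
1.5 ± 0.9449 → (0.56, 2.44).

(0.56, 2.44)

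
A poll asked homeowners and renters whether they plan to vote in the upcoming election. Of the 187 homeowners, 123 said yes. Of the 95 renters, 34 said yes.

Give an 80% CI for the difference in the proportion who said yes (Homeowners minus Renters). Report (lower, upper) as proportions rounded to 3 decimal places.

First, p̂₁ = 123/187 = 0.6578; p̂₂ = 34/95 = 0.3579.
The two standard errors are √(0.6578×0.3422/187) = 0.03469 and √(0.3579×0.6421/95) = 0.04918.
Because the samples are independent, SE_diff = √(0.03469² + 0.04918²) = 0.06018.
Using z* = 1.282 for 80%, ME = 1.282 × 0.06018 = 0.07715.
p̂₁ − p̂₂ = 0.2999; interval 0.2999 ± 0.07715 gives (0.223, 0.377).

(0.223, 0.377)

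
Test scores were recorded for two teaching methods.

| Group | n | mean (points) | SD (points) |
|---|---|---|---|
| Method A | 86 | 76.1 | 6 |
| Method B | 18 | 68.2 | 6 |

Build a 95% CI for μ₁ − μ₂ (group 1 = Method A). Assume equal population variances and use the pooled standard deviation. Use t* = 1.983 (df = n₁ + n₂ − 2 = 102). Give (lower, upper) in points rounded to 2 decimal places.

s_p = √[((n₁−1)s₁² + (n₂−1)s₂²)/(n₁+n₂−2)] = √[(85·6² + 17·6²)/102] = 6.0000.
SE = 6.0000·√(1/86 + 1/18) = 1.5552.
With t* = 1.983, margin = 1.983 × 1.5552 = 3.0840.
x̄₁ − x̄₂ = 76.1 − 68.2 = 7.9000; interval 7.9000 ± 3.0840 = (4.82, 10.98).

(4.82, 10.98)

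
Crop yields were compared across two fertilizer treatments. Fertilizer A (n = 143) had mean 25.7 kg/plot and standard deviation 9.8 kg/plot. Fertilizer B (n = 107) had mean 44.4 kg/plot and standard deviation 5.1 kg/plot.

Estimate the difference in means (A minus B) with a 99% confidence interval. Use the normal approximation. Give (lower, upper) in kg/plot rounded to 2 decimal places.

(-21.16, -16.24)

Standard errors of each mean: 9.8/√143 = 0.8195 and 5.1/√107 = 0.4930.
SE(x̄₁ − x̄₂) = √(0.8195² + 0.4930²) = 0.9564 for independent samples with unequal variances.
With z* = 2.576, the margin is 2.576 × 0.9564 = 2.4637.
x̄₁ − x̄₂ = 25.7 − 44.4 = -18.7000; the interval is -18.7000 ± 2.4637 = (-21.16, -16.24).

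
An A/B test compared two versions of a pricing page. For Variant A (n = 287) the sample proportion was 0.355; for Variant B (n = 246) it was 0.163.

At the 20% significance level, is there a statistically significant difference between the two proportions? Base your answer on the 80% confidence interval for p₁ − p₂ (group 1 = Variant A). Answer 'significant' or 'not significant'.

SE₁ = √(p̂₁(1−p̂₁)/n₁) = √(0.3550·0.6450/287) = 0.02825; SE₂ = √(0.1630·0.8370/246) = 0.02355.
Independent samples: SE of the difference = √(SE₁² + SE₂²) = √(0.0007980625 + 0.0005546025) = 0.03678.
z* for 80% confidence is 1.282, so the margin of error is 1.282 × 0.03678 = 0.04715.
Point estimate p̂₁ − p̂₂ = 0.3550 − 0.1630 = 0.1920.
0.1920 ± 0.04715 → (0.14485, 0.23915).
The interval (0.14485, 0.23915) does not contain 0, so the difference is significant.

significant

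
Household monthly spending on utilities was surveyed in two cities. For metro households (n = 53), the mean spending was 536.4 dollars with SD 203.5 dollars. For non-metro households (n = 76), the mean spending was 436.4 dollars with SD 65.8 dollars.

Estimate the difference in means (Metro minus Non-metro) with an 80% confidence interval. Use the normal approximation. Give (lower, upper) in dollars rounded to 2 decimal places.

Standard errors of each mean: 203.5/√53 = 27.9529 and 65.8/√76 = 7.5478.
SE(x̄₁ − x̄₂) = √(27.9529² + 7.5478²) = 28.9540 for independent samples with unequal variances.
With z* = 1.282, the margin is 1.282 × 28.9540 = 37.1190.
x̄₁ − x̄₂ = 536.4 − 436.4 = 100.0000; the interval is 100.0000 ± 37.1190 = (62.88, 137.12).

(62.88, 137.12)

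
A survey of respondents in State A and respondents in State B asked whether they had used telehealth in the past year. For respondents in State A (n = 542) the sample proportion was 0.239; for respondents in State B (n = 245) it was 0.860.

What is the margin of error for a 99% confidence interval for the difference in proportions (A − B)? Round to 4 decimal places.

0.0741

The two standard errors are √(0.2390×0.7610/542) = 0.01832 and √(0.8600×0.1400/245) = 0.02217.
Because the samples are independent, SE_diff = √(0.01832² + 0.02217²) = 0.02876.
Using z* = 2.576 for 99%, ME = 2.576 × 0.02876 = 0.07409.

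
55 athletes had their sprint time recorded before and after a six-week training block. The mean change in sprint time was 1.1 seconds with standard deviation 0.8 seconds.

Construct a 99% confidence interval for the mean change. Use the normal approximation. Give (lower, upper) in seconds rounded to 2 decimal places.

This is a matched-pairs design, so SE = s_d/√n = 0.8/√55 = 0.1079.
Margin = 2.576 × 0.1079 = 0.2780; the interval is 1.1 ± 0.2780 = (0.82, 1.38).

(0.82, 1.38)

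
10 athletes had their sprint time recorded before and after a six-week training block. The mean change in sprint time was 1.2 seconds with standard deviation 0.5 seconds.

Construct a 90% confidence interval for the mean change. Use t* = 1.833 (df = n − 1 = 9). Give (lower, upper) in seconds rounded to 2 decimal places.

(0.91, 1.49)

This is a matched-pairs design, so SE = s_d/√n = 0.5/√10 = 0.1581.
Margin = 1.833 × 0.1581 = 0.2898; the interval is 1.2 ± 0.2898 = (0.91, 1.49).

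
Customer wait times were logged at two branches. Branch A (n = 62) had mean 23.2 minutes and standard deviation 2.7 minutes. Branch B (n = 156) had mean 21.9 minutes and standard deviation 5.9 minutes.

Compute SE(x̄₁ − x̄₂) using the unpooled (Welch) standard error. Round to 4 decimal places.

0.5837

Per-group SEs: s₁/√n₁ = 2.7/√62 = 0.3429, s₂/√n₂ = 5.9/√156 = 0.4724.
Unpooled SE of the difference: √(0.11758041 + 0.22316176) = 0.5837.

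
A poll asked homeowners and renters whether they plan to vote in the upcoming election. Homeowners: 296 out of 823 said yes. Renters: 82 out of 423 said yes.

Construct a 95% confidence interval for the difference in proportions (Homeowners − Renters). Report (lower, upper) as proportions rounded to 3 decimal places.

(0.116, 0.216)

First, p̂₁ = 296/823 = 0.3597; p̂₂ = 82/423 = 0.1939.
The two standard errors are √(0.3597×0.6403/823) = 0.01673 and √(0.1939×0.8061/423) = 0.01922.
Because the samples are independent, SE_diff = √(0.01673² + 0.01922²) = 0.02548.
Using z* = 1.960 for 95%, ME = 1.960 × 0.02548 = 0.04994.
p̂₁ − p̂₂ = 0.1658; interval 0.1658 ± 0.04994 gives (0.116, 0.216).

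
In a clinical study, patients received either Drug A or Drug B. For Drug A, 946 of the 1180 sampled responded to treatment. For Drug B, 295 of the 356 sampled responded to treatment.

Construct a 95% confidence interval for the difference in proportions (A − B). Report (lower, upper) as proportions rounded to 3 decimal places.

First, p̂₁ = 946/1180 = 0.8017; p̂₂ = 295/356 = 0.8287.
The two standard errors are √(0.8017×0.1983/1180) = 0.01161 and √(0.8287×0.1713/356) = 0.01997.
Because the samples are independent, SE_diff = √(0.01161² + 0.01997²) = 0.02310.
Using z* = 1.960 for 95%, ME = 1.960 × 0.02310 = 0.04528.
p̂₁ − p̂₂ = -0.0270; interval -0.0270 ± 0.04528 gives (-0.072, 0.018).

(-0.072, 0.018)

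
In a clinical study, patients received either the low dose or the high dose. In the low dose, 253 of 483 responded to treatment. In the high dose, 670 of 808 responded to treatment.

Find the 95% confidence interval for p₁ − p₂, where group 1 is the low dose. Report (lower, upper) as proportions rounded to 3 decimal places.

(-0.357, -0.254)

p̂₁ = 253/483 = 0.5238 and p̂₂ = 670/808 = 0.8292.
SE₁ = √(p̂₁(1−p̂₁)/n₁) = √(0.5238·0.4762/483) = 0.02272; SE₂ = √(0.8292·0.1708/808) = 0.01324.
Independent samples: SE of the difference = √(SE₁² + SE₂²) = √(0.0005161984 + 0.0001752976) = 0.02630.
z* for 95% confidence is 1.960, so the margin of error is 1.960 × 0.02630 = 0.05155.
Point estimate p̂₁ − p̂₂ = 0.5238 − 0.8292 = -0.3054.
-0.3054 ± 0.05155 → (-0.357, -0.254).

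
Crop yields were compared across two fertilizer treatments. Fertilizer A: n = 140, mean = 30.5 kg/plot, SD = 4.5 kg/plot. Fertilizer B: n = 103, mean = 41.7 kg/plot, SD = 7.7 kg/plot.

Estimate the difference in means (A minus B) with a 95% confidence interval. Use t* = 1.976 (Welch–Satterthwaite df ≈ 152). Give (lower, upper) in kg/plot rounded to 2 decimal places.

Per-group SEs: s₁/√n₁ = 4.5/√140 = 0.3803, s₂/√n₂ = 7.7/√103 = 0.7587.
Unpooled SE of the difference: √(0.14462809 + 0.57562569) = 0.8487.
Margin of error = t* · SE = 1.976 × 0.8487 = 1.6770.
x̄₁ − x̄₂ = 30.5 − 41.7 = -11.2000.
CI: -11.2000 ± 1.6770 = (-12.88, -9.52).

(-12.88, -9.52)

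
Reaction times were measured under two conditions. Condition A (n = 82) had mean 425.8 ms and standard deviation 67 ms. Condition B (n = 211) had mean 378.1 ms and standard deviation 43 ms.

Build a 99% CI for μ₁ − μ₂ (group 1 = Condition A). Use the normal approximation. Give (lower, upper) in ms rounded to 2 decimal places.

(27.17, 68.23)

SE₁ = s₁/√n₁ = 67/√82 = 7.3989; SE₂ = 43/√211 = 2.9602.
Independent samples, unequal variances: SE_diff = √(SE₁² + SE₂²) = √(54.74372121 + 8.76278404) = 7.9691.
z* = 2.576, so margin of error = 2.576 × 7.9691 = 20.5284.
Difference in means = 425.8 − 378.1 = 47.7000.
47.7000 ± 20.5284 → (27.17, 68.23).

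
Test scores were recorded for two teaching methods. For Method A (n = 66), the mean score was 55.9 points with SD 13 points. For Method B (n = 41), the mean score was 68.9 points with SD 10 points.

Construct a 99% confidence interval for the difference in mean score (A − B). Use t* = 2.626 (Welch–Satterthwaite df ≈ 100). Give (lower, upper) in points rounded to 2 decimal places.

(-18.87, -7.13)

Standard errors of each mean: 13/√66 = 1.6002 and 10/√41 = 1.5617.
SE(x̄₁ − x̄₂) = √(1.6002² + 1.5617²) = 2.2360 for independent samples with unequal variances.
With t* = 2.626, the margin is 2.626 × 2.2360 = 5.8717.
x̄₁ − x̄₂ = 55.9 − 68.9 = -13.0000; the interval is -13.0000 ± 5.8717 = (-18.87, -7.13).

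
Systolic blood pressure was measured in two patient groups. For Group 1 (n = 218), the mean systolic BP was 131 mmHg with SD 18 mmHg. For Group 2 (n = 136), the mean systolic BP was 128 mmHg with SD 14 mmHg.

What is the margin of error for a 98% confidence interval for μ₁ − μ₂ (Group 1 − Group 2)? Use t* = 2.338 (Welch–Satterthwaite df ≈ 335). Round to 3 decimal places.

SE₁ = s₁/√n₁ = 18/√218 = 1.2191; SE₂ = 14/√136 = 1.2005.
Independent samples, unequal variances: SE_diff = √(SE₁² + SE₂²) = √(1.48620481 + 1.44120025) = 1.7110.
t* = 2.338, so margin of error = 2.338 × 1.7110 = 4.0003.

4.000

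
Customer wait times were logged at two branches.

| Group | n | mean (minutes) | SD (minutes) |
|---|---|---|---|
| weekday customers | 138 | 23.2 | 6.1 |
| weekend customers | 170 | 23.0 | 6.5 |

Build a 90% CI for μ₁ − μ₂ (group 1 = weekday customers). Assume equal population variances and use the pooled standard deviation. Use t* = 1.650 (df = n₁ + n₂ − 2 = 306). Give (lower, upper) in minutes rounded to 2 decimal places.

(-1.00, 1.40)

Pooled variance s_p² = [137·6.1² + 169·6.5²] / (138+170−2) = 39.9935, so s_p = 6.3240.
SE_diff = s_p·√(1/n₁ + 1/n₂) = 6.3240·√(1/138 + 1/170) = 0.7246.
t* = 1.650; margin = 1.650 × 0.7246 = 1.1956.
Difference = 23.2 − 23.0 = 0.2000.
0.2000 ± 1.1956 → (-1.00, 1.40).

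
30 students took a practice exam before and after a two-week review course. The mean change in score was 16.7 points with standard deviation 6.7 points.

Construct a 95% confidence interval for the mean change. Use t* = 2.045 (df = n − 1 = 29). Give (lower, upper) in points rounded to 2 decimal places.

(14.20, 19.20)

This is a matched-pairs design, so SE = s_d/√n = 6.7/√30 = 1.2232.
Margin = 2.045 × 1.2232 = 2.5014; the interval is 16.7 ± 2.5014 = (14.20, 19.20).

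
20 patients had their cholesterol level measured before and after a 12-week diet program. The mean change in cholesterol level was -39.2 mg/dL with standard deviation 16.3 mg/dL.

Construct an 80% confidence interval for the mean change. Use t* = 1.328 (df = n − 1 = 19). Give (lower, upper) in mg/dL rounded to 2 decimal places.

Paired design: SE = s_d/√n = 16.3/√20 = 3.6448.
t* = 1.328; margin of error = 1.328 × 3.6448 = 4.8403.
-39.2 ± 4.8403 → (-44.04, -34.36).

(-44.04, -34.36)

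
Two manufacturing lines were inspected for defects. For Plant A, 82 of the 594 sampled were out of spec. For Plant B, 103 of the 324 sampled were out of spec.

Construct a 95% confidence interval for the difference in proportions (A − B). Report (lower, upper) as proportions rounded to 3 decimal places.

First, p̂₁ = 82/594 = 0.1380; p̂₂ = 103/324 = 0.3179.
The two standard errors are √(0.1380×0.8620/594) = 0.01415 and √(0.3179×0.6821/324) = 0.02587.
Because the samples are independent, SE_diff = √(0.01415² + 0.02587²) = 0.02949.
Using z* = 1.960 for 95%, ME = 1.960 × 0.02949 = 0.05780.
p̂₁ − p̂₂ = -0.1799; interval -0.1799 ± 0.05780 gives (-0.238, -0.122).

(-0.238, -0.122)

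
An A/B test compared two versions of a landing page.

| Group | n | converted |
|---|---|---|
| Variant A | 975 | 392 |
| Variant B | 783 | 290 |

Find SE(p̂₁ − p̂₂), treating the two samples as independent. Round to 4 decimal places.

First, p̂₁ = 392/975 = 0.4021; p̂₂ = 290/783 = 0.3704.
The two standard errors are √(0.4021×0.5979/975) = 0.01570 and √(0.3704×0.6296/783) = 0.01726.
Because the samples are independent, SE_diff = √(0.01570² + 0.01726²) = 0.02333.

0.0233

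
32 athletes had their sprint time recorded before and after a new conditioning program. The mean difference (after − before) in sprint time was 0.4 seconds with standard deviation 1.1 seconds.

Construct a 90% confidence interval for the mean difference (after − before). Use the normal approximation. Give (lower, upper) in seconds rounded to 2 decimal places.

(0.08, 0.72)

Paired design: SE = s_d/√n = 1.1/√32 = 0.1945.
z* = 1.645; margin of error = 1.645 × 0.1945 = 0.3200.
0.4 ± 0.3200 → (0.08, 0.72).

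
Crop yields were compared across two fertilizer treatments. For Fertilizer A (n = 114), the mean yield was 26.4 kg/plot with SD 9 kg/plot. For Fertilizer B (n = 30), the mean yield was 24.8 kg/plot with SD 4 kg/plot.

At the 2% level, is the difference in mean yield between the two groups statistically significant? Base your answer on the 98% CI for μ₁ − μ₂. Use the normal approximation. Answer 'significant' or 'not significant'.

Per-group SEs: s₁/√n₁ = 9/√114 = 0.8429, s₂/√n₂ = 4/√30 = 0.7303.
Unpooled SE of the difference: √(0.71048041 + 0.53333809) = 1.1153.
Margin of error = z* · SE = 2.326 × 1.1153 = 2.5942.
x̄₁ − x̄₂ = 26.4 − 24.8 = 1.6000.
CI: 1.6000 ± 2.5942 = (-0.9942, 4.1942).
The interval (-0.9942, 4.1942) contains 0, so the difference is not significant.

not significant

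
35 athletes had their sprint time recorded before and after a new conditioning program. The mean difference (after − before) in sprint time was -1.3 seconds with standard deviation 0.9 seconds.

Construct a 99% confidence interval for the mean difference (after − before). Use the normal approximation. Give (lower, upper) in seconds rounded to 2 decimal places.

(-1.69, -0.91)

This is a matched-pairs design, so SE = s_d/√n = 0.9/√35 = 0.1521.
Margin = 2.576 × 0.1521 = 0.3918; the interval is -1.3 ± 0.3918 = (-1.69, -0.91).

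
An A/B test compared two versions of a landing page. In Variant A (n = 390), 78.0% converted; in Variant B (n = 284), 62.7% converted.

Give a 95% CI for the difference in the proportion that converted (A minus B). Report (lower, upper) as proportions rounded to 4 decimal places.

The two standard errors are √(0.7800×0.2200/390) = 0.02098 and √(0.6270×0.3730/284) = 0.02870.
Because the samples are independent, SE_diff = √(0.02098² + 0.02870²) = 0.03555.
Using z* = 1.960 for 95%, ME = 1.960 × 0.03555 = 0.06968.
p̂₁ − p̂₂ = 0.1530; interval 0.1530 ± 0.06968 gives (0.0833, 0.2227).

(0.0833, 0.2227)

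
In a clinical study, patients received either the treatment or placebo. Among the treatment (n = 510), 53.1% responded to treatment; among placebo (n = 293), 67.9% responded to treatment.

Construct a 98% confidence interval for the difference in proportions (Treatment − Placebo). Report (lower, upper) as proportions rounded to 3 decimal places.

(-0.230, -0.066)

The two standard errors are √(0.5310×0.4690/510) = 0.02210 and √(0.6790×0.3210/293) = 0.02727.
Because the samples are independent, SE_diff = √(0.02210² + 0.02727²) = 0.03510.
Using z* = 2.326 for 98%, ME = 2.326 × 0.03510 = 0.08164.
p̂₁ − p̂₂ = -0.1480; interval -0.1480 ± 0.08164 gives (-0.230, -0.066).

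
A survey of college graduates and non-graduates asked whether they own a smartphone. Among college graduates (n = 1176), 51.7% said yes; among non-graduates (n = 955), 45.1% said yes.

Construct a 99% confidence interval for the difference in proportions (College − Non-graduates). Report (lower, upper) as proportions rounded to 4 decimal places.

Each SE is √(p̂(1−p̂)/n): √(0.5170·0.4830/1176) = 0.01457 and √(0.4510·0.5490/955) = 0.01610.
SE(p̂₁ − p̂₂) = √(SE₁² + SE₂²) = √(0.0002122849 + 0.00025921) = 0.02171, since the two samples are independent.
At 99% confidence z* = 2.576; margin = 2.576 × 0.02171 = 0.05592.
The difference is 0.5170 − 0.4510 = 0.0660, so the interval is 0.0660 ± 0.05592 = (0.0101, 0.1219).

(0.0101, 0.1219)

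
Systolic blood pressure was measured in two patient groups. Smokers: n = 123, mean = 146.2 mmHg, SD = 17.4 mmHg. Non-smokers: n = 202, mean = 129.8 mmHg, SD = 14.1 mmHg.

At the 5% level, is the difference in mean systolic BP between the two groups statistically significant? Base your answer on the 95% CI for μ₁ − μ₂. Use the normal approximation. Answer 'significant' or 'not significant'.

significant

SE₁ = s₁/√n₁ = 17.4/√123 = 1.5689; SE₂ = 14.1/√202 = 0.9921.
Independent samples, unequal variances: SE_diff = √(SE₁² + SE₂²) = √(2.46144721 + 0.98426241) = 1.8563.
z* = 1.960, so margin of error = 1.960 × 1.8563 = 3.6383.
Difference in means = 146.2 − 129.8 = 16.4000.
16.4000 ± 3.6383 → (12.7617, 20.0383).
The interval (12.7617, 20.0383) does not contain 0, so the difference is significant.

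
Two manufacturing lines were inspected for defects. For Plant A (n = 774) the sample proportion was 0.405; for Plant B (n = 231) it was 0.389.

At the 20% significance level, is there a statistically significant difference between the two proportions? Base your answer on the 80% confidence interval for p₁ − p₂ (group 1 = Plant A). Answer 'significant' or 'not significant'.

not significant

SE₁ = √(p̂₁(1−p̂₁)/n₁) = √(0.4050·0.5950/774) = 0.01764; SE₂ = √(0.3890·0.6110/231) = 0.03208.
Independent samples: SE of the difference = √(SE₁² + SE₂²) = √(0.0003111696 + 0.0010291264) = 0.03661.
z* for 80% confidence is 1.282, so the margin of error is 1.282 × 0.03661 = 0.04693.
Point estimate p̂₁ − p̂₂ = 0.4050 − 0.3890 = 0.0160.
0.0160 ± 0.04693 → (-0.03093, 0.06293).
The interval (-0.03093, 0.06293) contains 0, so the difference is not significant.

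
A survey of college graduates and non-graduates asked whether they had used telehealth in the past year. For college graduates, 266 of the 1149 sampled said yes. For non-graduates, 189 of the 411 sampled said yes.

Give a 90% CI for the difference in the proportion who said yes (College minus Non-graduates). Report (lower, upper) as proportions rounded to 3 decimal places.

p̂₁ = 266/1149 = 0.2315 and p̂₂ = 189/411 = 0.4599.
SE₁ = √(p̂₁(1−p̂₁)/n₁) = √(0.2315·0.7685/1149) = 0.01244; SE₂ = √(0.4599·0.5401/411) = 0.02458.
Independent samples: SE of the difference = √(SE₁² + SE₂²) = √(0.0001547536 + 0.0006041764) = 0.02755.
z* for 90% confidence is 1.645, so the margin of error is 1.645 × 0.02755 = 0.04532.
Point estimate p̂₁ − p̂₂ = 0.2315 − 0.4599 = -0.2284.
-0.2284 ± 0.04532 → (-0.274, -0.183).

(-0.274, -0.183)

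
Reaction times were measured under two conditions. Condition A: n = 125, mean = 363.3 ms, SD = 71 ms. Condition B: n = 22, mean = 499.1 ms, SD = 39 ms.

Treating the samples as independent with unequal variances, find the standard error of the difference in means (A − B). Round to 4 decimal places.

10.4625

SE₁ = s₁/√n₁ = 71/√125 = 6.3504; SE₂ = 39/√22 = 8.3148.
Independent samples, unequal variances: SE_diff = √(SE₁² + SE₂²) = √(40.32758016 + 69.13589904) = 10.4625.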